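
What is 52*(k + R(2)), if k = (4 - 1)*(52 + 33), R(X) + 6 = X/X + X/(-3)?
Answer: 38896/3 ≈ 12965.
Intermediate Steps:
R(X) = -5 - X/3 (R(X) = -6 + (X/X + X/(-3)) = -6 + (1 + X*(-⅓)) = -6 + (1 - X/3) = -5 - X/3)
k = 255 (k = 3*85 = 255)
52*(k + R(2)) = 52*(255 + (-5 - ⅓*2)) = 52*(255 + (-5 - ⅔)) = 52*(255 - 17/3) = 52*(748/3) = 38896/3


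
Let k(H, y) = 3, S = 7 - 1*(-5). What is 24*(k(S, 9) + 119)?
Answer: 2928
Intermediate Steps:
S = 12 (S = 7 + 5 = 12)
24*(k(S, 9) + 119) = 24*(3 + 119) = 24*122 = 2928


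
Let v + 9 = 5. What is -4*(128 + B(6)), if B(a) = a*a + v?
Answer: -640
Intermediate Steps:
v = -4 (v = -9 + 5 = -4)
B(a) = -4 + a² (B(a) = a*a - 4 = a² - 4 = -4 + a²)
-4*(128 + B(6)) = -4*(128 + (-4 + 6²)) = -4*(128 + (-4 + 36)) = -4*(128 + 32) = -4*160 = -640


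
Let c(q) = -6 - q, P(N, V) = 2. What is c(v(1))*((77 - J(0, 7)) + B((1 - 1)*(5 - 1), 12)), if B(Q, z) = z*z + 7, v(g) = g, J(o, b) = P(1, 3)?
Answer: -1582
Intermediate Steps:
J(o, b) = 2
B(Q, z) = 7 + z**2 (B(Q, z) = z**2 + 7 = 7 + z**2)
c(v(1))*((77 - J(0, 7)) + B((1 - 1)*(5 - 1), 12)) = (-6 - 1*1)*((77 - 1*2) + (7 + 12**2)) = (-6 - 1)*((77 - 2) + (7 + 144)) = -7*(75 + 151) = -7*226 = -1582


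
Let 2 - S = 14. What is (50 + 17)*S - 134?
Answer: -938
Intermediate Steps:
S = -12 (S = 2 - 1*14 = 2 - 14 = -12)
(50 + 17)*S - 134 = (50 + 17)*(-12) - 134 = 67*(-12) - 134 = -804 - 134 = -938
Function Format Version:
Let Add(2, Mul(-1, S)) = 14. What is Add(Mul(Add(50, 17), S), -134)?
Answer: -938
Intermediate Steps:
S = -12 (S = Add(2, Mul(-1, 14)) = Add(2, -14) = -12)
Add(Mul(Add(50, 17), S), -134) = Add(Mul(Add(50, 17), -12), -134) = Add(Mul(67, -12), -134) = Add(-804, -134) = -938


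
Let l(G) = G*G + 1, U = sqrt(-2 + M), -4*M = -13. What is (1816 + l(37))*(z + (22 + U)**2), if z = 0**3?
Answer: 3092013/2 + 70092*sqrt(5) ≈ 1.7027e+6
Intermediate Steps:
M = 13/4 (M = -1/4*(-13) = 13/4 ≈ 3.2500)
U = sqrt(5)/2 (U = sqrt(-2 + 13/4) = sqrt(5/4) = sqrt(5)/2 ≈ 1.1180)
l(G) = 1 + G**2 (l(G) = G**2 + 1 = 1 + G**2)
z = 0
(1816 + l(37))*(z + (22 + U)**2) = (1816 + (1 + 37**2))*(0 + (22 + sqrt(5)/2)**2) = (1816 + (1 + 1369))*(22 + sqrt(5)/2)**2 = (1816 + 1370)*(22 + sqrt(5)/2)**2 = 3186*(22 + sqrt(5)/2)**2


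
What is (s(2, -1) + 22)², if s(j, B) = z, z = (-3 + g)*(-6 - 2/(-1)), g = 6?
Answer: 100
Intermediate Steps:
z = -12 (z = (-3 + 6)*(-6 - 2/(-1)) = 3*(-6 - 2*(-1)) = 3*(-6 + 2) = 3*(-4) = -12)
s(j, B) = -12
(s(2, -1) + 22)² = (-12 + 22)² = 10² = 100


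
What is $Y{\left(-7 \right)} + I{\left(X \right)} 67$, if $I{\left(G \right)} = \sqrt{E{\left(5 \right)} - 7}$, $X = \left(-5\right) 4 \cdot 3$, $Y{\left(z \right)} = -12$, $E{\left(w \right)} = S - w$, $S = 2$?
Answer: $-12 + 67 i \sqrt{10} \approx -12.0 + 211.87 i$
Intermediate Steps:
$E{\left(w \right)} = 2 - w$
$X = -60$ ($X = \left(-20\right) 3 = -60$)
$I{\left(G \right)} = i \sqrt{10}$ ($I{\left(G \right)} = \sqrt{\left(2 - 5\right) - 7} = \sqrt{-3 - 7} = \sqrt{-10} = i \sqrt{10}$)
$Y{\left(-7 \right)} + I{\left(X \right)} 67 = -12 + i \sqrt{10} \cdot 67 = -12 + 67 i \sqrt{10}$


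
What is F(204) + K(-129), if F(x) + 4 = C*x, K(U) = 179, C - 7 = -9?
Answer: -233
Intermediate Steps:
C = -2 (C = 7 - 9 = -2)
F(x) = -4 - 2*x
F(204) + K(-129) = (-4 - 2*204) + 179 = (-4 - 408) + 179 = -412 + 179 = -233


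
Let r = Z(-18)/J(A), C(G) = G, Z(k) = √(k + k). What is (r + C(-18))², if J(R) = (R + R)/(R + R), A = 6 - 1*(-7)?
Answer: 288 - 216*I ≈ 288.0 - 216.0*I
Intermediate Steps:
A = 13 (A = 6 + 7 = 13)
J(R) = 1 (J(R) = (2*R)/((2*R)) = (2*R)*(1/(2*R)) = 1)
Z(k) = √2*√k (Z(k) = √(2*k) = √2*√k)
r = 6*I (r = (√2*√(-18))/1 = (√2*(3*I*√2))*1 = (6*I)*1 = 6*I ≈ 6.0*I)
(r + C(-18))² = (6*I - 18)² = (-18 + 6*I)²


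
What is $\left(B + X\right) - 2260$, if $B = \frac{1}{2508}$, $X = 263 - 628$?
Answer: $- \frac{6583499}{2508} \approx -2625.0$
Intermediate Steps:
$X = -365$ ($X = 263 - 628 = -365$)
$B = \frac{1}{2508} \approx 0.00039872$
$\left(B + X\right) - 2260 = \left(\frac{1}{2508} - 365\right) - 2260 = - \frac{915419}{2508} - 2260 = - \frac{6583499}{2508}$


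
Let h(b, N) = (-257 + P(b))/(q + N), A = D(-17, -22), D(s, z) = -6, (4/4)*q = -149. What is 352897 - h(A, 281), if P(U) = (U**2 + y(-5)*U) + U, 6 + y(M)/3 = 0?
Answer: 46582523/132 ≈ 3.5290e+5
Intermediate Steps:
q = -149
y(M) = -18 (y(M) = -18 + 3*0 = -18 + 0 = -18)
P(U) = U**2 - 17*U (P(U) = (U**2 - 18*U) + U = U**2 - 17*U)
A = -6
h(b, N) = (-257 + b*(-17 + b))/(-149 + N)
352897 - h(A, 281) = 352897 - (-257 - 6*(-17 - 6))/(-149 + 281) = 352897 - (-257 - 6*(-23))/132 = 352897 - (-257 + 138)/132 = 352897 - (-119)/132 = 352897 - 1*(-119/132) = 352897 + 119/132 = 46582523/132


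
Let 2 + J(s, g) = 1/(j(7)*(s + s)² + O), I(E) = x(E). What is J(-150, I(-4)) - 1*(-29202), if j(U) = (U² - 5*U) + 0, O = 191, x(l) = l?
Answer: 36797577201/1260191 ≈ 29200.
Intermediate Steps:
I(E) = E
j(U) = U² - 5*U
J(s, g) = -2 + 1/(191 + 56*s²) (J(s, g) = -2 + 1/((7*(-5 + 7))*(s + s)² + 191) = -2 + 1/((7*2)*(2*s)² + 191) = -2 + 1/(14*(4*s²) + 191) = -2 + 1/(56*s² + 191) = -2 + 1/(191 + 56*s²))
J(-150, I(-4)) - 1*(-29202) = (-381 - 112*(-150)²)/(191 + 56*(-150)²) - 1*(-29202) = (-381 - 112*22500)/(191 + 56*22500) + 29202 = (-381 - 2520000)/(191 + 1260000) + 29202 = -2520381/1260191 + 29202 = 36797577201/1260191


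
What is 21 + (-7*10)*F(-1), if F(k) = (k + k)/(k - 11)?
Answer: 28/3 ≈ 9.3333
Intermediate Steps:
F(k) = 2*k/(-11 + k) (F(k) = (2*k)/(-11 + k) = 2*k/(-11 + k))
21 + (-7*10)*F(-1) = 21 + (-7*10)*(2*(-1)/(-11 - 1)) = 21 - 140*(-1)/(-12) = 21 - 140*(-1)*(-1)/12 = 21 - 70*⅙ = 21 - 35/3 = 28/3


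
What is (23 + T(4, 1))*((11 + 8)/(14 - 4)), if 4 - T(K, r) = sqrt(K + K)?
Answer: 513/10 - 19*sqrt(2)/5 ≈ 45.926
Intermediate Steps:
T(K, r) = 4 - sqrt(2)*sqrt(K) (T(K, r) = 4 - sqrt(K + K) = 4 - sqrt(2*K) = 4 - sqrt(2)*sqrt(K))
(23 + T(4, 1))*((11 + 8)/(14 - 4)) = (23 + (4 - sqrt(2)*sqrt(4)))*((11 + 8)/(14 - 4)) = (23 + (4 - 1*sqrt(2)*2))*(19/10) = (23 + (4 - 2*sqrt(2)))*(19*(1/10)) = (27 - 2*sqrt(2))*(19/10) = 513/10 - 19*sqrt(2)/5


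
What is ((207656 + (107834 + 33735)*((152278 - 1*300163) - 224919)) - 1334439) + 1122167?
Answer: -52777494092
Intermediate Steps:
((207656 + (107834 + 33735)*((152278 - 1*300163) - 224919)) - 1334439) + 1122167 = ((207656 + 141569*((152278 - 300163) - 224919)) - 1334439) + 1122167 = ((207656 + 141569*(-147885 - 224919)) - 1334439) + 1122167 = ((207656 + 141569*(-372804)) - 1334439) + 1122167 = ((207656 - 52777489476) - 1334439) + 1122167 = (-52777281820 - 1334439) + 1122167 = -52778616259 + 1122167 = -52777494092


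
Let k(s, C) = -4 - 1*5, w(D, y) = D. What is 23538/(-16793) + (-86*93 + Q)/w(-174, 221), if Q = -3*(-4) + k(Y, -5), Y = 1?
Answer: 43388141/973994 ≈ 44.547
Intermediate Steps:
k(s, C) = -9 (k(s, C) = -4 - 5 = -9)
Q = 3 (Q = -3*(-4) - 9 = 12 - 9 = 3)
23538/(-16793) + (-86*93 + Q)/w(-174, 221) = 23538/(-16793) + (-86*93 + 3)/(-174) = 23538*(-1/16793) + (-7998 + 3)*(-1/174) = -23538/16793 - 7995*(-1/174) = -23538/16793 + 2665/58 = 43388141/973994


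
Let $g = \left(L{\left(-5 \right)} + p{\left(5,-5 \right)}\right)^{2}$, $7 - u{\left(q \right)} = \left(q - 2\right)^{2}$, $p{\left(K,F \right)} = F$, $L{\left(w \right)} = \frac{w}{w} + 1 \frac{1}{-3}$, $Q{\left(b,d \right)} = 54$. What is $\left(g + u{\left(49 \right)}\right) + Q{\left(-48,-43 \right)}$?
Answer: $- \frac{19163}{9} \approx -2129.2$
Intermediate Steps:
$L{\left(w \right)} = \frac{2}{3}$ ($L{\left(w \right)} = 1 + 1 \left(- \frac{1}{3}\right) = 1 - \frac{1}{3} = \frac{2}{3}$)
$u{\left(q \right)} = 7 - \left(-2 + q\right)^{2}$ ($u{\left(q \right)} = 7 - \left(q - 2\right)^{2} = 7 - \left(-2 + q\right)^{2}$)
$g = \frac{169}{9}$ ($g = \left(\frac{2}{3} - 5\right)^{2} = \left(- \frac{13}{3}\right)^{2} = \frac{169}{9} \approx 18.778$)
$\left(g + u{\left(49 \right)}\right) + Q{\left(-48,-43 \right)} = \left(\frac{169}{9} + \left(7 - \left(-2 + 49\right)^{2}\right)\right) + 54 = \left(\frac{169}{9} + \left(7 - 47^{2}\right)\right) + 54 = \left(\frac{169}{9} + \left(7 - 2209\right)\right) + 54 = \left(\frac{169}{9} - 2202\right) + 54 = - \frac{19649}{9} + 54 = - \frac{19163}{9}$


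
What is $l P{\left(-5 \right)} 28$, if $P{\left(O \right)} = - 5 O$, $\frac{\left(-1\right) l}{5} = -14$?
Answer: $49000$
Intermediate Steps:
$l = 70$ ($l = \left(-5\right) \left(-14\right) = 70$)
$l P{\left(-5 \right)} 28 = 70 \left(\left(-5\right) \left(-5\right)\right) 28 = 70 \cdot 25 \cdot 28 = 1750 \cdot 28 = 49000$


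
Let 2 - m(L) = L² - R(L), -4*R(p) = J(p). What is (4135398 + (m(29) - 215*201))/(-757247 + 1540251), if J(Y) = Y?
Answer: 16365347/3132016 ≈ 5.2252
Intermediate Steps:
R(p) = -p/4
m(L) = 2 - L² - L/4 (m(L) = 2 - (L² - (-1)*L/4) = 2 - (L² + L/4) = 2 + (-L² - L/4) = 2 - L² - L/4)
(4135398 + (m(29) - 215*201))/(-757247 + 1540251) = (4135398 + ((2 - 1*29² - ¼*29) - 215*201))/(-757247 + 1540251) = (4135398 + ((2 - 1*841 - 29/4) - 43215))/783004 = (4135398 + ((2 - 841 - 29/4) - 43215))*(1/783004) = (4135398 + (-3385/4 - 43215))*(1/783004) = (4135398 - 176245/4)*(1/783004) = (16365347/4)*(1/783004) = 16365347/3132016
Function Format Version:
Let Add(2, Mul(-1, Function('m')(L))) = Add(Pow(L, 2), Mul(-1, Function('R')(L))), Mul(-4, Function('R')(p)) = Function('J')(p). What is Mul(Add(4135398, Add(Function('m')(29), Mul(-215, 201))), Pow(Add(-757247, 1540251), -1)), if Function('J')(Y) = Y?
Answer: Rational(16365347, 3132016) ≈ 5.2252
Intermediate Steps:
Function('R')(p) = Mul(Rational(-1, 4), p)
Function('m')(L) = Add(2, Mul(-1, Pow(L, 2)), Mul(Rational(-1, 4), L)) (Function('m')(L) = Add(2, Mul(-1, Add(Pow(L, 2), Mul(-1, Mul(Rational(-1, 4), L))))) = Add(2, Mul(-1, Add(Pow(L, 2), Mul(Rational(1, 4), L)))) = Add(2, Add(Mul(-1, Pow(L, 2)), Mul(Rational(-1, 4), L))) = Add(2, Mul(-1, Pow(L, 2)), Mul(Rational(-1, 4), L)))
Mul(Add(4135398, Add(Function('m')(29), Mul(-215, 201))), Pow(Add(-757247, 1540251), -1)) = Mul(Add(4135398, Add(Add(2, Mul(-1, Pow(29, 2)), Mul(Rational(-1, 4), 29)), Mul(-215, 201))), Pow(Add(-757247, 1540251), -1)) = Mul(Add(4135398, Add(Add(2, Mul(-1, 841), Rational(-29, 4)), -43215)), Pow(783004, -1)) = Mul(Add(4135398, Add(Add(2, -841, Rational(-29, 4)), -43215)), Rational(1, 783004)) = Mul(Add(4135398, Add(Rational(-3385, 4), -43215)), Rational(1, 783004)) = Mul(Add(4135398, Rational(-176245, 4)), Rational(1, 783004)) = Mul(Rational(16365347, 4), Rational(1, 783004)) = Rational(16365347, 3132016)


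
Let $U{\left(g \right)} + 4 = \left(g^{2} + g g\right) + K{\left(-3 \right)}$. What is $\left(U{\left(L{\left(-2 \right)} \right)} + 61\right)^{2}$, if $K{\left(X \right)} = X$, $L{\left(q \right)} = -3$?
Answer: $5184$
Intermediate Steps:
$U{\left(g \right)} = -7 + 2 g^{2}$ ($U{\left(g \right)} = -4 - \left(3 - g^{2} - g g\right) = -4 + \left(\left(g^{2} + g^{2}\right) - 3\right) = -4 + \left(2 g^{2} - 3\right) = -4 + \left(-3 + 2 g^{2}\right) = -7 + 2 g^{2}$)
$\left(U{\left(L{\left(-2 \right)} \right)} + 61\right)^{2} = \left(\left(-7 + 2 \left(-3\right)^{2}\right) + 61\right)^{2} = \left(\left(-7 + 2 \cdot 9\right) + 61\right)^{2} = \left(\left(-7 + 18\right) + 61\right)^{2} = \left(11 + 61\right)^{2} = 72^{2} = 5184$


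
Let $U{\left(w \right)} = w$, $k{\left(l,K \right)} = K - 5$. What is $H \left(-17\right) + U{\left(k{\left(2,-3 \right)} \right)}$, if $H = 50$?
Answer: $-858$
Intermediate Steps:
$k{\left(l,K \right)} = -5 + K$
$H \left(-17\right) + U{\left(k{\left(2,-3 \right)} \right)} = 50 \left(-17\right) - 8 = -850 - 8 = -858$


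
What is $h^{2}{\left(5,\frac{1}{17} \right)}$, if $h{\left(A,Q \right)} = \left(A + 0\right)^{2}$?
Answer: $625$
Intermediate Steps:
$h{\left(A,Q \right)} = A^{2}$
$h^{2}{\left(5,\frac{1}{17} \right)} = \left(5^{2}\right)^{2} = 25^{2} = 625$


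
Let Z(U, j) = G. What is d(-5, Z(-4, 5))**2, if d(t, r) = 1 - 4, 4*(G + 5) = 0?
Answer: 9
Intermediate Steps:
G = -5 (G = -5 + (1/4)*0 = -5 + 0 = -5)
Z(U, j) = -5
d(t, r) = -3
d(-5, Z(-4, 5))**2 = (-3)**2 = 9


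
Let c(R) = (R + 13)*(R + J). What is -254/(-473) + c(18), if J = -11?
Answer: 102895/473 ≈ 217.54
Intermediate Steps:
c(R) = (-11 + R)*(13 + R) (c(R) = (R + 13)*(R - 11) = (13 + R)*(-11 + R) = (-11 + R)*(13 + R))
-254/(-473) + c(18) = -254/(-473) + (-143 + 18² + 2*18) = -254*(-1/473) + (-143 + 324 + 36) = 254/473 + 217 = 102895/473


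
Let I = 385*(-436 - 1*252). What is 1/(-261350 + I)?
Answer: -1/526230 ≈ -1.9003e-6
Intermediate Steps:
I = -264880 (I = 385*(-436 - 252) = 385*(-688) = -264880)
1/(-261350 + I) = 1/(-261350 - 264880) = 1/(-526230) = -1/526230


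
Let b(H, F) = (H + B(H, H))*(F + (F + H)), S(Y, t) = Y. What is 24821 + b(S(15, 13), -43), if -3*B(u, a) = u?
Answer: 24111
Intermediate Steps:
B(u, a) = -u/3
b(H, F) = 2*H*(H + 2*F)/3 (b(H, F) = (H - H/3)*(F + (F + H)) = (2*H/3)*(H + 2*F) = 2*H*(H + 2*F)/3)
24821 + b(S(15, 13), -43) = 24821 + (⅔)*15*(15 + 2*(-43)) = 24821 + (⅔)*15*(15 - 86) = 24821 + (⅔)*15*(-71) = 24821 - 710 = 24111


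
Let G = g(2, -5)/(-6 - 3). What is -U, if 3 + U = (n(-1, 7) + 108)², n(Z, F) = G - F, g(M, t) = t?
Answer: -835153/81 ≈ -10311.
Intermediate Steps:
G = 5/9 (G = -5/(-6 - 3) = -5/(-9) = -5*(-⅑) = 5/9 ≈ 0.55556)
n(Z, F) = 5/9 - F
U = 835153/81 (U = -3 + ((5/9 - 1*7) + 108)² = -3 + ((5/9 - 7) + 108)² = -3 + (-58/9 + 108)² = -3 + (914/9)² = -3 + 835396/81 = 835153/81 ≈ 10311.)
-U = -1*835153/81 = -835153/81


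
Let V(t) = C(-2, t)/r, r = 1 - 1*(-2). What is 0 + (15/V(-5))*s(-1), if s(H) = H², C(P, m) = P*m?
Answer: 9/2 ≈ 4.5000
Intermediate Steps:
r = 3 (r = 1 + 2 = 3)
V(t) = -2*t/3
0 + (15/V(-5))*s(-1) = 0 + (15/((-⅔*(-5))))*(-1)² = 0 + (15/(10/3))*1 = 0 + (15*(3/10))*1 = 0 + (9/2)*1 = 0 + 9/2 = 9/2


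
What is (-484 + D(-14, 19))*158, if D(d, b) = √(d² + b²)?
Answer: -76472 + 158*√557 ≈ -72743.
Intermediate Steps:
D(d, b) = √(b² + d²)
(-484 + D(-14, 19))*158 = (-484 + √(19² + (-14)²))*158 = (-484 + √(361 + 196))*158 = (-484 + √557)*158 = -76472 + 158*√557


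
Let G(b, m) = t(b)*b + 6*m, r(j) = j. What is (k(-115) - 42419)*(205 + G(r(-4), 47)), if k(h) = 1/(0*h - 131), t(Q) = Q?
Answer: -2795115670/131 ≈ -2.1337e+7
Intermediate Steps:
k(h) = -1/131 (k(h) = 1/(0 - 131) = 1/(-131) = -1/131)
G(b, m) = b**2 + 6*m (G(b, m) = b*b + 6*m = b**2 + 6*m)
(k(-115) - 42419)*(205 + G(r(-4), 47)) = (-1/131 - 42419)*(205 + ((-4)**2 + 6*47)) = -5556890*(205 + (16 + 282))/131 = -5556890*(205 + 298)/131 = -5556890/131*503 = -2795115670/131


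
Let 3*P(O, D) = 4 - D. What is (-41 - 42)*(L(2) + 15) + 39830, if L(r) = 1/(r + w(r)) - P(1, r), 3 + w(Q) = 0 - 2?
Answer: 38668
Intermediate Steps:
w(Q) = -5 (w(Q) = -3 + (0 - 2) = -3 - 2 = -5)
P(O, D) = 4/3 - D/3 (P(O, D) = (4 - D)/3 = 4/3 - D/3)
L(r) = -4/3 + 1/(-5 + r) + r/3 (L(r) = 1/(r - 5) - (4/3 - r/3) = 1/(-5 + r) + (-4/3 + r/3) = -4/3 + 1/(-5 + r) + r/3)
(-41 - 42)*(L(2) + 15) + 39830 = (-41 - 42)*((23 + 2² - 9*2)/(3*(-5 + 2)) + 15) + 39830 = -83*((⅓)*(23 + 4 - 18)/(-3) + 15) + 39830 = -83*((⅓)*(-⅓)*9 + 15) + 39830 = -83*(-1 + 15) + 39830 = -83*14 + 39830 = -1162 + 39830 = 38668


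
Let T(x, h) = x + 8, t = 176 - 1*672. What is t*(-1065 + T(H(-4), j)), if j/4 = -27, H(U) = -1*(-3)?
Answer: 522784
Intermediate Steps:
H(U) = 3
j = -108 (j = 4*(-27) = -108)
t = -496 (t = 176 - 672 = -496)
T(x, h) = 8 + x
t*(-1065 + T(H(-4), j)) = -496*(-1065 + (8 + 3)) = -496*(-1065 + 11) = -496*(-1054) = 522784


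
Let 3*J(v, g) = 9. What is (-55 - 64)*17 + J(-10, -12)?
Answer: -2020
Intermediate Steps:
J(v, g) = 3 (J(v, g) = (1/3)*9 = 3)
(-55 - 64)*17 + J(-10, -12) = (-55 - 64)*17 + 3 = -119*17 + 3 = -2023 + 3 = -2020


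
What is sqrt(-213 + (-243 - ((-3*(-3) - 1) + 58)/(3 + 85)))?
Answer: 3*I*sqrt(203)/2 ≈ 21.372*I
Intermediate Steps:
sqrt(-213 + (-243 - ((-3*(-3) - 1) + 58)/(3 + 85))) = sqrt(-213 + (-243 - ((9 - 1) + 58)/88)) = sqrt(-213 + (-243 - (8 + 58)/88)) = sqrt(-213 + (-243 - 66/88)) = sqrt(-213 + (-243 - 1*3/4)) = sqrt(-213 + (-243 - 3/4)) = sqrt(-213 - 975/4) = sqrt(-1827/4) = 3*I*sqrt(203)/2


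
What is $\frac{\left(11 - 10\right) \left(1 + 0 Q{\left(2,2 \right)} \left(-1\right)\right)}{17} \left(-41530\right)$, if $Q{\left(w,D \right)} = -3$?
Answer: $- \frac{41530}{17} \approx -2442.9$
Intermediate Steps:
$\frac{\left(11 - 10\right) \left(1 + 0 Q{\left(2,2 \right)} \left(-1\right)\right)}{17} \left(-41530\right) = \frac{\left(11 - 10\right) \left(1 + 0 \left(-3\right) \left(-1\right)\right)}{17} \left(-41530\right) = 1 \left(1 + 0 \left(-1\right)\right) \frac{1}{17} \left(-41530\right) = 1 \left(1 + 0\right) \frac{1}{17} \left(-41530\right) = 1 \cdot 1 \cdot \frac{1}{17} \left(-41530\right) = 1 \cdot \frac{1}{17} \left(-41530\right) = \frac{1}{17} \left(-41530\right) = - \frac{41530}{17}$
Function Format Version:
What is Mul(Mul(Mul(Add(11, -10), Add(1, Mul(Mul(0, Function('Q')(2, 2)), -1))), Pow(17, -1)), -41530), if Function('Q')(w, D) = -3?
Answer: Rational(-41530, 17) ≈ -2442.9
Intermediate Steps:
Mul(Mul(Mul(Add(11, -10), Add(1, Mul(Mul(0, Function('Q')(2, 2)), -1))), Pow(17, -1)), -41530) = Mul(Mul(Mul(Add(11, -10), Add(1, Mul(Mul(0, -3), -1))), Pow(17, -1)), -41530) = Mul(Mul(Mul(1, Add(1, Mul(0, -1))), Rational(1, 17)), -41530) = Mul(Mul(Mul(1, Add(1, 0)), Rational(1, 17)), -41530) = Mul(Mul(Mul(1, 1), Rational(1, 17)), -41530) = Mul(Mul(1, Rational(1, 17)), -41530) = Mul(Rational(1, 17), -41530) = Rational(-41530, 17)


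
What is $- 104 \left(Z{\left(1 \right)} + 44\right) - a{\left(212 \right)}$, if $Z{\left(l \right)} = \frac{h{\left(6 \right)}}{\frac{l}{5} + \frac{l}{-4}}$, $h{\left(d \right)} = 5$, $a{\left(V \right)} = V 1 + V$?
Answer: $5400$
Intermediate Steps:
$a{\left(V \right)} = 2 V$ ($a{\left(V \right)} = V + V = 2 V$)
$Z{\left(l \right)} = - \frac{100}{l}$ ($Z{\left(l \right)} = \frac{5}{\frac{l}{5} + \frac{l}{-4}} = \frac{5}{l \frac{1}{5} + l \left(- \frac{1}{4}\right)} = \frac{5}{\frac{l}{5} - \frac{l}{4}} = \frac{5}{\left(- \frac{1}{20}\right) l} = 5 \left(- \frac{20}{l}\right) = - \frac{100}{l}$)
$- 104 \left(Z{\left(1 \right)} + 44\right) - a{\left(212 \right)} = - 104 \left(- \frac{100}{1} + 44\right) - 2 \cdot 212 = - 104 \left(\left(-100\right) 1 + 44\right) - 424 = - 104 \left(-100 + 44\right) - 424 = \left(-104\right) \left(-56\right) - 424 = 5824 - 424 = 5400$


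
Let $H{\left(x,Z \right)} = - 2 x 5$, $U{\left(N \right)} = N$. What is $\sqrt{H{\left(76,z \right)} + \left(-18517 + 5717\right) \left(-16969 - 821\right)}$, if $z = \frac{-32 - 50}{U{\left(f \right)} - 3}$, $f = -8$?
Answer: $2 \sqrt{56927810} \approx 15090.0$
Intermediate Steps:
$z = \frac{82}{11}$ ($z = \frac{-32 - 50}{-8 - 3} = - \frac{82}{-11} = \left(-82\right) \left(- \frac{1}{11}\right) = \frac{82}{11} \approx 7.4545$)
$H{\left(x,Z \right)} = - 10 x$
$\sqrt{H{\left(76,z \right)} + \left(-18517 + 5717\right) \left(-16969 - 821\right)} = \sqrt{\left(-10\right) 76 + \left(-18517 + 5717\right) \left(-16969 - 821\right)} = \sqrt{-760 - -227712000} = \sqrt{-760 + 227712000} = \sqrt{227711240} = 2 \sqrt{56927810}$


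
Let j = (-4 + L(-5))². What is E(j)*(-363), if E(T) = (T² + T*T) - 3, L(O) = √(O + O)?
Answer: 439593 + 69696*I*√10 ≈ 4.3959e+5 + 2.204e+5*I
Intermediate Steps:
L(O) = √2*√O (L(O) = √(2*O) = √2*√O)
j = (-4 + I*√10)² (j = (-4 + √2*√(-5))² = (-4 + √2*(I*√5))² = (-4 + I*√10)² ≈ 6.0 - 25.298*I)
E(T) = -3 + 2*T² (E(T) = (T² + T²) - 3 = 2*T² - 3 = -3 + 2*T²)
E(j)*(-363) = (-3 + 2*((4 - I*√10)²)²)*(-363) = (-3 + 2*(4 - I*√10)⁴)*(-363) = 1089 - 726*(4 - I*√10)⁴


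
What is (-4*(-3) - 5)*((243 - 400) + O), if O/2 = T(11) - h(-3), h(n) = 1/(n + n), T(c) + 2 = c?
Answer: -2912/3 ≈ -970.67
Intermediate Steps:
T(c) = -2 + c
h(n) = 1/(2*n)
O = 55/3 (O = 2*((-2 + 11) - 1/(2*(-3))) = 2*(9 - (-1)/(2*3)) = 2*(9 - 1*(-⅙)) = 2*(9 + ⅙) = 2*(55/6) = 55/3 ≈ 18.333)
(-4*(-3) - 5)*((243 - 400) + O) = (-4*(-3) - 5)*((243 - 400) + 55/3) = (12 - 5)*(-157 + 55/3) = 7*(-416/3) = -2912/3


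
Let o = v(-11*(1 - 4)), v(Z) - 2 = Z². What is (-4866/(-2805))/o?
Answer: 1622/1020085 ≈ 0.0015901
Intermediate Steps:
v(Z) = 2 + Z²
o = 1091 (o = 2 + (-11*(1 - 4))² = 2 + (-(-33))² = 2 + (-11*(-3))² = 2 + 33² = 2 + 1089 = 1091)
(-4866/(-2805))/o = -4866/(-2805)/1091 = -4866*(-1/2805)*(1/1091) = (1622/935)*(1/1091) = 1622/1020085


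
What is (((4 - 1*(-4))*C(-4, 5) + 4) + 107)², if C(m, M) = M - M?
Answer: 12321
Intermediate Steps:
C(m, M) = 0
(((4 - 1*(-4))*C(-4, 5) + 4) + 107)² = (((4 - 1*(-4))*0 + 4) + 107)² = (((4 + 4)*0 + 4) + 107)² = ((8*0 + 4) + 107)² = ((0 + 4) + 107)² = (4 + 107)² = 111² = 12321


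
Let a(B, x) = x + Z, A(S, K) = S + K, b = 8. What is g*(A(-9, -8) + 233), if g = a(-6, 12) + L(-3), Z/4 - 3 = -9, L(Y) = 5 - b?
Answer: -3240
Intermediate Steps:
A(S, K) = K + S
L(Y) = -3 (L(Y) = 5 - 1*8 = 5 - 8 = -3)
Z = -24 (Z = 12 + 4*(-9) = 12 - 36 = -24)
a(B, x) = -24 + x (a(B, x) = x - 24 = -24 + x)
g = -15 (g = (-24 + 12) - 3 = -12 - 3 = -15)
g*(A(-9, -8) + 233) = -15*((-8 - 9) + 233) = -15*(-17 + 233) = -15*216 = -3240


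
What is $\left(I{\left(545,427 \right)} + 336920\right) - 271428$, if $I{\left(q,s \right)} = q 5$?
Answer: $68217$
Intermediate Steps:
$I{\left(q,s \right)} = 5 q$
$\left(I{\left(545,427 \right)} + 336920\right) - 271428 = \left(5 \cdot 545 + 336920\right) - 271428 = \left(2725 + 336920\right) - 271428 = 339645 - 271428 = 68217$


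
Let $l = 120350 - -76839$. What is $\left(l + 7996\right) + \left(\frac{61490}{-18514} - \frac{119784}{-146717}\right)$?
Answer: $\frac{12116109027656}{59050403} \approx 2.0518 \cdot 10^{5}$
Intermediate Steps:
$l = 197189$ ($l = 120350 + 76839 = 197189$)
$\left(l + 7996\right) + \left(\frac{61490}{-18514} - \frac{119784}{-146717}\right) = \left(197189 + 7996\right) + \left(\frac{61490}{-18514} - \frac{119784}{-146717}\right) = 205185 + \left(61490 \left(- \frac{1}{18514}\right) - - \frac{5208}{6379}\right) = 205185 + \left(- \frac{30745}{9257} + \frac{5208}{6379}\right) = 205185 - \frac{147911899}{59050403} = \frac{12116109027656}{59050403}$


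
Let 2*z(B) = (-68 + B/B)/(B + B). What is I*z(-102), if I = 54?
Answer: 603/68 ≈ 8.8676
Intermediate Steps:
z(B) = -67/(4*B) (z(B) = ((-68 + B/B)/(B + B))/2 = ((-68 + 1)/((2*B)))/2 = (-67/(2*B))/2 = -67/(4*B))
I*z(-102) = 54*(-67/4/(-102)) = 54*(-67/4*(-1/102)) = 54*(67/408) = 603/68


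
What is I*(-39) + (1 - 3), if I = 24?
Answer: -938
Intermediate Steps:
I*(-39) + (1 - 3) = 24*(-39) + (1 - 3) = -936 - 2 = -938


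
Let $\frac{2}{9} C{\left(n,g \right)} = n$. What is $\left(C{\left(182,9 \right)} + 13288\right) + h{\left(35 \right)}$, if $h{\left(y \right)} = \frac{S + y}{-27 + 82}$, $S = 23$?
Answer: $\frac{775943}{55} \approx 14108.0$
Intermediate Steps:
$C{\left(n,g \right)} = \frac{9 n}{2}$
$h{\left(y \right)} = \frac{23}{55} + \frac{y}{55}$ ($h{\left(y \right)} = \frac{23 + y}{-27 + 82} = \frac{23 + y}{55} = \left(23 + y\right) \frac{1}{55} = \frac{23}{55} + \frac{y}{55}$)
$\left(C{\left(182,9 \right)} + 13288\right) + h{\left(35 \right)} = \left(\frac{9}{2} \cdot 182 + 13288\right) + \left(\frac{23}{55} + \frac{1}{55} \cdot 35\right) = \left(819 + 13288\right) + \left(\frac{23}{55} + \frac{7}{11}\right) = 14107 + \frac{58}{55} = \frac{775943}{55}$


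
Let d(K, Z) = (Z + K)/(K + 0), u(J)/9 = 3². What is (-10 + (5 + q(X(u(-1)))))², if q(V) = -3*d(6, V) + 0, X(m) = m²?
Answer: 43256929/4 ≈ 1.0814e+7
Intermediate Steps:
u(J) = 81 (u(J) = 9*3² = 9*9 = 81)
d(K, Z) = (K + Z)/K
q(V) = -3 - V/2 (q(V) = -3*(6 + V)/6 + 0 = -(6 + V)/2 + 0 = -3*(1 + V/6) + 0 = (-3 - V/2) + 0 = -3 - V/2)
(-10 + (5 + q(X(u(-1)))))² = (-10 + (5 + (-3 - ½*81²)))² = (-10 + (5 + (-3 - ½*6561)))² = (-10 + (5 + (-3 - 6561/2)))² = (-10 + (5 - 6567/2))² = (-10 - 6557/2)² = (-6577/2)² = 43256929/4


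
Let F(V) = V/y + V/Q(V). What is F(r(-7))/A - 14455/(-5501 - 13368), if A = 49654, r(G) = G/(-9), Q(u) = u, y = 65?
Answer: 5674244377/7406742915 ≈ 0.76609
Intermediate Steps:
r(G) = -G/9 (r(G) = G*(-⅑) = -G/9)
F(V) = 1 + V/65 (F(V) = V/65 + V/V = V*(1/65) + 1 = V/65 + 1 = 1 + V/65)
F(r(-7))/A - 14455/(-5501 - 13368) = (1 + (-⅑*(-7))/65)/49654 - 14455/(-5501 - 13368) = (1 + (1/65)*(7/9))*(1/49654) - 14455/(-18869) = (1 + 7/585)*(1/49654) - 14455*(-1/18869) = (592/585)*(1/49654) + 14455/18869 = 8/392535 + 14455/18869 = 5674244377/7406742915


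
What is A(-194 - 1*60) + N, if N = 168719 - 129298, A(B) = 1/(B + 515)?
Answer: 10288882/261 ≈ 39421.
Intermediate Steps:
A(B) = 1/(515 + B)
N = 39421
A(-194 - 1*60) + N = 1/(515 + (-194 - 1*60)) + 39421 = 1/(515 + (-194 - 60)) + 39421 = 1/(515 - 254) + 39421 = 1/261 + 39421 = 10288882/261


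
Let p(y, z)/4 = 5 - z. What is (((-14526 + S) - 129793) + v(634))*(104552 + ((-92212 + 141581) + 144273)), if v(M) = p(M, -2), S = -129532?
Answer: -81652375662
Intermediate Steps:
p(y, z) = 20 - 4*z (p(y, z) = 4*(5 - z) = 20 - 4*z)
v(M) = 28 (v(M) = 20 - 4*(-2) = 20 + 8 = 28)
(((-14526 + S) - 129793) + v(634))*(104552 + ((-92212 + 141581) + 144273)) = (((-14526 - 129532) - 129793) + 28)*(104552 + ((-92212 + 141581) + 144273)) = ((-144058 - 129793) + 28)*(104552 + (49369 + 144273)) = (-273851 + 28)*(104552 + 193642) = -273823*298194 = -81652375662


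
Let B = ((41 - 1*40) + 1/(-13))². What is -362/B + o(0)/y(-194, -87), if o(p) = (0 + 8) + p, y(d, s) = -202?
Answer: -3089777/7272 ≈ -424.89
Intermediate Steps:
B = 144/169 (B = ((41 - 40) - 1/13)² = (1 - 1/13)² = (12/13)² = 144/169 ≈ 0.85207)
o(p) = 8 + p
-362/B + o(0)/y(-194, -87) = -362/144/169 + (8 + 0)/(-202) = -362*169/144 + 8*(-1/202) = -30589/72 - 4/101 = -3089777/7272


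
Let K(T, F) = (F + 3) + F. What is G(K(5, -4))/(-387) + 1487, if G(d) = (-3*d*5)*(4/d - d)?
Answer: 63906/43 ≈ 1486.2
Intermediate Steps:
K(T, F) = 3 + 2*F (K(T, F) = (3 + F) + F = 3 + 2*F)
G(d) = -15*d*(-d + 4/d) (G(d) = (-15*d)*(-d + 4/d) = -15*d*(-d + 4/d))
G(K(5, -4))/(-387) + 1487 = (-60 + 15*(3 + 2*(-4))²)/(-387) + 1487 = -(-60 + 15*(3 - 8)²)/387 + 1487 = -(-60 + 15*(-5)²)/387 + 1487 = -(-60 + 15*25)/387 + 1487 = -(-60 + 375)/387 + 1487 = -1/387*315 + 1487 = -35/43 + 1487 = 63906/43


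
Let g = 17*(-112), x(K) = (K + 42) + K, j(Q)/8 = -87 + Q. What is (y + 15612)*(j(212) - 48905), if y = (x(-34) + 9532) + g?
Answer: -1112066670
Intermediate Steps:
j(Q) = -696 + 8*Q (j(Q) = 8*(-87 + Q) = -696 + 8*Q)
x(K) = 42 + 2*K (x(K) = (42 + K) + K = 42 + 2*K)
g = -1904
y = 7602 (y = ((42 + 2*(-34)) + 9532) - 1904 = ((42 - 68) + 9532) - 1904 = (-26 + 9532) - 1904 = 9506 - 1904 = 7602)
(y + 15612)*(j(212) - 48905) = (7602 + 15612)*((-696 + 8*212) - 48905) = 23214*((-696 + 1696) - 48905) = 23214*(1000 - 48905) = 23214*(-47905) = -1112066670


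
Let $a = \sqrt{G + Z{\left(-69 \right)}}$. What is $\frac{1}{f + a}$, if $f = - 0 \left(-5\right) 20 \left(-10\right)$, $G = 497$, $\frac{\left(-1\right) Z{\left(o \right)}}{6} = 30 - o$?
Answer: $- \frac{i \sqrt{97}}{97} \approx - 0.10153 i$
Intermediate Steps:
$Z{\left(o \right)} = -180 + 6 o$ ($Z{\left(o \right)} = - 6 \left(30 - o\right) = -180 + 6 o$)
$a = i \sqrt{97}$ ($a = \sqrt{497 + \left(-180 + 6 \left(-69\right)\right)} = \sqrt{497 - 594} = \sqrt{-97} = i \sqrt{97} \approx 9.8489 i$)
$f = 0$ ($f = - 0 \cdot 20 \left(-10\right) = - 0 \left(-10\right) = \left(-1\right) 0 = 0$)
$\frac{1}{f + a} = \frac{1}{0 + i \sqrt{97}} = \frac{1}{i \sqrt{97}} = - \frac{i \sqrt{97}}{97}$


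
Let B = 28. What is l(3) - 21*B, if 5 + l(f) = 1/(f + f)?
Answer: -3557/6 ≈ -592.83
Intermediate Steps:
l(f) = -5 + 1/(2*f) (l(f) = -5 + 1/(f + f) = -5 + 1/(2*f))
l(3) - 21*B = (-5 + (1/2)/3) - 21*28 = (-5 + (1/2)*(1/3)) - 588 = (-5 + 1/6) - 588 = -29/6 - 588 = -3557/6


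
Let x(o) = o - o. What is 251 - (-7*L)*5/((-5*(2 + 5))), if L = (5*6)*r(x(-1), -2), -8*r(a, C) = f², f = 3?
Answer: 1139/4 ≈ 284.75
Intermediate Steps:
x(o) = 0
r(a, C) = -9/8 (r(a, C) = -⅛*3² = -⅛*9 = -9/8)
L = -135/4 (L = (5*6)*(-9/8) = 30*(-9/8) = -135/4 ≈ -33.750)
251 - (-7*L)*5/((-5*(2 + 5))) = 251 - (-7*(-135/4))*5/((-5*(2 + 5))) = 251 - 945*5/((-5*7))/4 = 251 - 945*5/(-35)/4 = 251 - 945*5*(-1/35)/4 = 251 - 945*(-1)/(4*7) = 251 - 1*(-135/4) = 251 + 135/4 = 1139/4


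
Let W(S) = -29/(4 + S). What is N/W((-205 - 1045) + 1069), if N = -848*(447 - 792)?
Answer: 51783120/29 ≈ 1.7856e+6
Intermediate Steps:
W(S) = -29/(4 + S)
N = 292560 (N = -848*(-345) = 292560)
N/W((-205 - 1045) + 1069) = 292560/((-29/(4 + ((-205 - 1045) + 1069)))) = 292560/((-29/(4 + (-1250 + 1069)))) = 292560/((-29/(4 - 181))) = 292560/((-29/(-177))) = 292560/((-29*(-1/177))) = 292560/(29/177) = 292560*(177/29) = 51783120/29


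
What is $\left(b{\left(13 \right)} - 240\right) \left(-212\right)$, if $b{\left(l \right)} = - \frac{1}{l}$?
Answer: $\frac{661652}{13} \approx 50896.0$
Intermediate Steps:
$\left(b{\left(13 \right)} - 240\right) \left(-212\right) = \left(- \frac{1}{13} - 240\right) \left(-212\right) = \left(- \frac{3121}{13}\right) \left(-212\right) = \frac{661652}{13}$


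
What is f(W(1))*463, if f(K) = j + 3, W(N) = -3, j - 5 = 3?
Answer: 5093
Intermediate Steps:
j = 8 (j = 5 + 3 = 8)
f(K) = 11 (f(K) = 8 + 3 = 11)
f(W(1))*463 = 11*463 = 5093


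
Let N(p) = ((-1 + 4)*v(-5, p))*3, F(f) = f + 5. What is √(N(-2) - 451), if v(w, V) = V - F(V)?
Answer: 4*I*√31 ≈ 22.271*I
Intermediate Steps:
F(f) = 5 + f
v(w, V) = -5 (v(w, V) = V - (5 + V) = V + (-5 - V) = -5)
N(p) = -45 (N(p) = ((-1 + 4)*(-5))*3 = (3*(-5))*3 = -15*3 = -45)
√(N(-2) - 451) = √(-45 - 451) = √(-496) = 4*I*√31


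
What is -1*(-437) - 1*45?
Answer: 392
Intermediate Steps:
-1*(-437) - 1*45 = 437 - 45 = 392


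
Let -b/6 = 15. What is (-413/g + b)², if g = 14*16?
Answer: 8637721/1024 ≈ 8435.3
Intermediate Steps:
b = -90 (b = -6*15 = -90)
g = 224
(-413/g + b)² = (-413/224 - 90)² = (-413*1/224 - 90)² = (-59/32 - 90)² = (-2939/32)² = 8637721/1024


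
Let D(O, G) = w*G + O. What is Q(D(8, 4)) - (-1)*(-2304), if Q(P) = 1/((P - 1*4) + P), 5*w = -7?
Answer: -9211/4 ≈ -2302.8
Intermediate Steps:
w = -7/5 (w = (⅕)*(-7) = -7/5 ≈ -1.4000)
D(O, G) = O - 7*G/5 (D(O, G) = -7*G/5 + O = O - 7*G/5)
Q(P) = 1/(-4 + 2*P) (Q(P) = 1/((P - 4) + P) = 1/((-4 + P) + P) = 1/(-4 + 2*P))
Q(D(8, 4)) - (-1)*(-2304) = 1/(2*(-2 + (8 - 7/5*4))) - (-1)*(-2304) = 1/(2*(-2 + (8 - 28/5))) - 1*2304 = 1/(2*(-2 + 12/5)) - 2304 = 1/(2*(⅖)) - 2304 = (½)*(5/2) - 2304 = 5/4 - 2304 = -9211/4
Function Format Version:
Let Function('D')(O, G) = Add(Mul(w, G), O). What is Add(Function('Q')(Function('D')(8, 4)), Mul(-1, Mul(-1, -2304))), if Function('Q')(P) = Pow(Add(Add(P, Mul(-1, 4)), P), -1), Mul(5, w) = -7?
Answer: Rational(-9211, 4) ≈ -2302.8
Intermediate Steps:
w = Rational(-7, 5) (w = Mul(Rational(1, 5), -7) = Rational(-7, 5) ≈ -1.4000)
Function('D')(O, G) = Add(O, Mul(Rational(-7, 5), G)) (Function('D')(O, G) = Add(Mul(Rational(-7, 5), G), O) = Add(O, Mul(Rational(-7, 5), G)))
Function('Q')(P) = Pow(Add(-4, Mul(2, P)), -1) (Function('Q')(P) = Pow(Add(Add(P, -4), P), -1) = Pow(Add(Add(-4, P), P), -1) = Pow(Add(-4, Mul(2, P)), -1))
Add(Function('Q')(Function('D')(8, 4)), Mul(-1, Mul(-1, -2304))) = Add(Mul(Rational(1, 2), Pow(Add(-2, Add(8, Mul(Rational(-7, 5), 4))), -1)), Mul(-1, Mul(-1, -2304))) = Add(Mul(Rational(1, 2), Pow(Add(-2, Add(8, Rational(-28, 5))), -1)), Mul(-1, 2304)) = Add(Mul(Rational(1, 2), Pow(Add(-2, Rational(12, 5)), -1)), -2304) = Add(Mul(Rational(1, 2), Pow(Rational(2, 5), -1)), -2304) = Add(Mul(Rational(1, 2), Rational(5, 2)), -2304) = Add(Rational(5, 4), -2304) = Rational(-9211, 4)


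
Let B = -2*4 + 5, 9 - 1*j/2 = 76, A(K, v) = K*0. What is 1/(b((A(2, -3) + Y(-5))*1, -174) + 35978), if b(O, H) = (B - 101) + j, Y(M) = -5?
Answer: 1/35740 ≈ 2.7980e-5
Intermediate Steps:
A(K, v) = 0
j = -134 (j = 18 - 2*76 = 18 - 152 = -134)
B = -3 (B = -8 + 5 = -3)
b(O, H) = -238 (b(O, H) = (-3 - 101) - 134 = -104 - 134 = -238)
1/(b((A(2, -3) + Y(-5))*1, -174) + 35978) = 1/(-238 + 35978) = 1/35740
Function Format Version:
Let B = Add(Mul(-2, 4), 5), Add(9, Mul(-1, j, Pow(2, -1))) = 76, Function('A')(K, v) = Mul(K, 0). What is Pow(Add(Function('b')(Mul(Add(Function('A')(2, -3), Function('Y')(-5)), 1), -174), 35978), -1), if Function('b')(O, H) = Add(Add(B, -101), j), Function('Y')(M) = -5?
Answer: Rational(1, 35740) ≈ 2.7980e-5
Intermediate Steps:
Function('A')(K, v) = 0
j = -134 (j = Add(18, Mul(-2, 76)) = Add(18, -152) = -134)
B = -3 (B = Add(-8, 5) = -3)
Function('b')(O, H) = -238 (Function('b')(O, H) = Add(Add(-3, -101), -134) = Add(-104, -134) = -238)
Pow(Add(Function('b')(Mul(Add(Function('A')(2, -3), Function('Y')(-5)), 1), -174), 35978), -1) = Pow(Add(-238, 35978), -1) = Pow(35740, -1) = Rational(1, 35740)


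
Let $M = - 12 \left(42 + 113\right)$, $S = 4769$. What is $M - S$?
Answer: $-6629$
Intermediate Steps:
$M = -1860$ ($M = \left(-12\right) 155 = -1860$)
$M - S = -1860 - 4769 = -6629$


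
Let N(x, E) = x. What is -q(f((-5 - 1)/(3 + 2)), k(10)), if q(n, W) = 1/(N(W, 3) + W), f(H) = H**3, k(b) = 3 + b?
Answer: -1/26 ≈ -0.038462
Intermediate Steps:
q(n, W) = 1/(2*W) (q(n, W) = 1/(W + W) = 1/(2*W))
-q(f((-5 - 1)/(3 + 2)), k(10)) = -1/(2*(3 + 10)) = -1/(2*13) = -1*1/26 = -1/26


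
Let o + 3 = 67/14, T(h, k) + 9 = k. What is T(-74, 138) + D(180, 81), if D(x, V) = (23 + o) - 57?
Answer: 1355/14 ≈ 96.786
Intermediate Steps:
T(h, k) = -9 + k
o = 25/14 (o = -3 + 67/14 = 25/14 ≈ 1.7857)
D(x, V) = -451/14 (D(x, V) = (23 + 25/14) - 57 = 347/14 - 57 = -451/14)
T(-74, 138) + D(180, 81) = (-9 + 138) - 451/14 = 129 - 451/14 = 1355/14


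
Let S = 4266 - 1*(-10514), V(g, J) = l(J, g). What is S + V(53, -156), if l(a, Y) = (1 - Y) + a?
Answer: 14572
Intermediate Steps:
l(a, Y) = 1 + a - Y
V(g, J) = 1 + J - g
S = 14780 (S = 4266 + 10514 = 14780)
S + V(53, -156) = 14780 + (1 - 156 - 1*53) = 14780 + (1 - 156 - 53) = 14780 - 208 = 14572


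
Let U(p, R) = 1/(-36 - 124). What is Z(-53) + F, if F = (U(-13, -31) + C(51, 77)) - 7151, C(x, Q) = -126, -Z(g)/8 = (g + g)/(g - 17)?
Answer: -1632763/224 ≈ -7289.1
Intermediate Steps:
U(p, R) = -1/160 (U(p, R) = 1/(-160) = -1/160)
Z(g) = -16*g/(-17 + g) (Z(g) = -8*(g + g)/(g - 17) = -8*2*g/(-17 + g) = -16*g/(-17 + g))
F = -1164321/160 (F = (-1/160 - 126) - 7151 = -20161/160 - 7151 = -1164321/160 ≈ -7277.0)
Z(-53) + F = -16*(-53)/(-17 - 53) - 1164321/160 = -16*(-53)/(-70) - 1164321/160 = -16*(-53)*(-1/70) - 1164321/160 = -424/35 - 1164321/160 = -1632763/224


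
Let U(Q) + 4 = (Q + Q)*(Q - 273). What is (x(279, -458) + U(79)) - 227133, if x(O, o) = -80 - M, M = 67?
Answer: -257936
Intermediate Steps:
U(Q) = -4 + 2*Q*(-273 + Q) (U(Q) = -4 + (Q + Q)*(Q - 273) = -4 + (2*Q)*(-273 + Q) = -4 + 2*Q*(-273 + Q))
x(O, o) = -147 (x(O, o) = -80 - 1*67 = -80 - 67 = -147)
(x(279, -458) + U(79)) - 227133 = (-147 + (-4 - 546*79 + 2*79²)) - 227133 = (-147 + (-4 - 43134 + 2*6241)) - 227133 = (-147 + (-4 - 43134 + 12482)) - 227133 = (-147 - 30656) - 227133 = -30803 - 227133 = -257936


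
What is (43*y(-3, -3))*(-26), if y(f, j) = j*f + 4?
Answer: -14534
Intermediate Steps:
y(f, j) = 4 + f*j (y(f, j) = f*j + 4 = 4 + f*j)
(43*y(-3, -3))*(-26) = (43*(4 - 3*(-3)))*(-26) = (43*(4 + 9))*(-26) = (43*13)*(-26) = 559*(-26) = -14534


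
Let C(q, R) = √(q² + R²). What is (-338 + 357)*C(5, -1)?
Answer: 19*√26 ≈ 96.881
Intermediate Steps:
C(q, R) = √(R² + q²)
(-338 + 357)*C(5, -1) = (-338 + 357)*√((-1)² + 5²) = 19*√(1 + 25) = 19*√26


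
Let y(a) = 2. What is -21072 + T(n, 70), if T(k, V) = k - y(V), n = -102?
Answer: -21176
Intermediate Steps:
T(k, V) = -2 + k (T(k, V) = k - 1*2 = k - 2 = -2 + k)
-21072 + T(n, 70) = -21072 + (-2 - 102) = -21072 - 104 = -21176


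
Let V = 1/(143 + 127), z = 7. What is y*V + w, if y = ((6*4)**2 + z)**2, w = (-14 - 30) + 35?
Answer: 337459/270 ≈ 1249.8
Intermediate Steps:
w = -9 (w = -44 + 35 = -9)
V = 1/270 ≈ 0.0037037
y = 339889 (y = ((6*4)**2 + 7)**2 = (24**2 + 7)**2 = (576 + 7)**2 = 583**2 = 339889)
y*V + w = 339889*(1/270) - 9 = 339889/270 - 9 = 337459/270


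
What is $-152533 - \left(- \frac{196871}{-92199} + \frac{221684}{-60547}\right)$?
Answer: $- \frac{851487559291970}{5582372853} \approx -1.5253 \cdot 10^{5}$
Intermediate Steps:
$-152533 - \left(- \frac{196871}{-92199} + \frac{221684}{-60547}\right) = -152533 - \left(\left(-196871\right) \left(- \frac{1}{92199}\right) + 221684 \left(- \frac{1}{60547}\right)\right) = -152533 - \left(\frac{196871}{92199} - \frac{221684}{60547}\right) = -152533 - - \frac{8519094679}{5582372853} = -152533 + \frac{8519094679}{5582372853} = - \frac{851487559291970}{5582372853}$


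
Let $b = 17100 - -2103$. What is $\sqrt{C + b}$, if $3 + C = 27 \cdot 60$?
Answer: $2 \sqrt{5205} \approx 144.29$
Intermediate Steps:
$C = 1617$ ($C = -3 + 27 \cdot 60 = -3 + 1620 = 1617$)
$b = 19203$ ($b = 17100 + 2103 = 19203$)
$\sqrt{C + b} = \sqrt{1617 + 19203} = \sqrt{20820} = 2 \sqrt{5205}$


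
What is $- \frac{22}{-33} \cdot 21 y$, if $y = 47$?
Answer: $658$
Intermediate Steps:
$- \frac{22}{-33} \cdot 21 y = - \frac{22}{-33} \cdot 21 \cdot 47 = \left(-22\right) \left(- \frac{1}{33}\right) 21 \cdot 47 = \frac{2}{3} \cdot 21 \cdot 47 = 14 \cdot 47 = 658$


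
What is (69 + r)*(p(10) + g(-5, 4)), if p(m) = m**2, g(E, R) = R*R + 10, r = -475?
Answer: -51156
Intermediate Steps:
g(E, R) = 10 + R**2 (g(E, R) = R**2 + 10 = 10 + R**2)
(69 + r)*(p(10) + g(-5, 4)) = (69 - 475)*(10**2 + (10 + 4**2)) = -406*(100 + (10 + 16)) = -406*(100 + 26) = -406*126 = -51156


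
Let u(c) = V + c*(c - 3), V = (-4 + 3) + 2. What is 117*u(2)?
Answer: -117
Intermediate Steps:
V = 1 (V = -1 + 2 = 1)
u(c) = 1 + c*(-3 + c) (u(c) = 1 + c*(c - 3) = 1 + c*(-3 + c))
117*u(2) = 117*(1 + 2**2 - 3*2) = 117*(1 + 4 - 6) = 117*(-1) = -117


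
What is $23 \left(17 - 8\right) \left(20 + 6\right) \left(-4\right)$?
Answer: $-21528$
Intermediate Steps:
$23 \left(17 - 8\right) \left(20 + 6\right) \left(-4\right) = 23 \cdot 9 \cdot 26 \left(-4\right) = 23 \cdot 234 \left(-4\right) = 5382 \left(-4\right) = -21528$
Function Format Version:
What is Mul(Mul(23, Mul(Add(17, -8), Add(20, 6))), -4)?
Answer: -21528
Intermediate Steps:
Mul(Mul(23, Mul(Add(17, -8), Add(20, 6))), -4) = Mul(Mul(23, Mul(9, 26)), -4) = Mul(Mul(23, 234), -4) = Mul(5382, -4) = -21528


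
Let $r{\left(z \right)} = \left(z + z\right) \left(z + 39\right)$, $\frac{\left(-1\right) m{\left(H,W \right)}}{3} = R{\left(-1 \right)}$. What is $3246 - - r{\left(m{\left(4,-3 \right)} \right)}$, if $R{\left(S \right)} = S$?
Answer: $3498$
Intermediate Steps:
$m{\left(H,W \right)} = 3$ ($m{\left(H,W \right)} = \left(-3\right) \left(-1\right) = 3$)
$r{\left(z \right)} = 2 z \left(39 + z\right)$
$3246 - - r{\left(m{\left(4,-3 \right)} \right)} = 3246 - - 2 \cdot 3 \left(39 + 3\right) = 3246 - - 2 \cdot 3 \cdot 42 = 3246 - \left(-1\right) 252 = 3246 - -252 = 3246 + 252 = 3498$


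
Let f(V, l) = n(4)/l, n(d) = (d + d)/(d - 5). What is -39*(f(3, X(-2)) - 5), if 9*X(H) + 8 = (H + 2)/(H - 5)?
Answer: -156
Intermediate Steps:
X(H) = -8/9 + (2 + H)/(9*(-5 + H)) (X(H) = -8/9 + ((H + 2)/(H - 5))/9 = -8/9 + ((2 + H)/(-5 + H))/9 = -8/9 + (2 + H)/(9*(-5 + H)))
n(d) = 2*d/(-5 + d) (n(d) = (2*d)/(-5 + d) = 2*d/(-5 + d))
f(V, l) = -8/l (f(V, l) = (2*4/(-5 + 4))/l = (2*4/(-1))/l = (2*4*(-1))/l = -8/l)
-39*(f(3, X(-2)) - 5) = -39*(-8*9*(-5 - 2)/(7*(6 - 1*(-2))) - 5) = -39*(-8*(-9/(6 + 2)) - 5) = -39*(-8/((7/9)*(-⅐)*8) - 5) = -39*(-8/(-8/9) - 5) = -39*(-8*(-9/8) - 5) = -39*(9 - 5) = -39*4 = -156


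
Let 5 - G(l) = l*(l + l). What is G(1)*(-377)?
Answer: -1131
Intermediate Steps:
G(l) = 5 - 2*l² (G(l) = 5 - l*(l + l) = 5 - l*2*l = 5 - 2*l²)
G(1)*(-377) = (5 - 2*1²)*(-377) = (5 - 2*1)*(-377) = (5 - 2)*(-377) = 3*(-377) = -1131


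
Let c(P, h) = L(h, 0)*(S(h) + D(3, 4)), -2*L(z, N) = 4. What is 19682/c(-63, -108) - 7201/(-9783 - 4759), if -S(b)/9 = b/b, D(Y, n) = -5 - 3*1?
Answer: 143230239/247214 ≈ 579.38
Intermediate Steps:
L(z, N) = -2 (L(z, N) = -1/2*4 = -2)
D(Y, n) = -8 (D(Y, n) = -5 - 3 = -8)
S(b) = -9 (S(b) = -9*b/b = -9*1 = -9)
c(P, h) = 34 (c(P, h) = -2*(-9 - 8) = -2*(-17) = 34)
19682/c(-63, -108) - 7201/(-9783 - 4759) = 19682/34 - 7201/(-9783 - 4759) = 19682*(1/34) - 7201/(-14542) = 9841/17 - 7201*(-1/14542) = 9841/17 + 7201/14542 = 143230239/247214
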